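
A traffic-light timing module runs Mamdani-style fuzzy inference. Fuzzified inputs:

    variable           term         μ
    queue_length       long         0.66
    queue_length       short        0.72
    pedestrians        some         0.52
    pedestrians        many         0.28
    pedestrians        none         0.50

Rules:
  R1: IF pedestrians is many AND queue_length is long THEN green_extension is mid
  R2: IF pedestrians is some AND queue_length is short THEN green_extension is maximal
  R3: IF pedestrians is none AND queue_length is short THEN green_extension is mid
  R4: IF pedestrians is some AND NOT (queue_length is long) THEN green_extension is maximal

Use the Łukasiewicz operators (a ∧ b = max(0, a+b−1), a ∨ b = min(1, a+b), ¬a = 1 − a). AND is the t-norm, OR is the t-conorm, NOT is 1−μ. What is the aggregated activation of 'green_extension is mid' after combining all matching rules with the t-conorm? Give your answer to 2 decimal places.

0.22

R1: many=0.28, long=0.66; AND[max(0, a+b−1)] → w = 0.00
R2: some=0.52, short=0.72; AND[max(0, a+b−1)] → w = 0.24
R3: none=0.50, short=0.72; AND[max(0, a+b−1)] → w = 0.22
R4: some=0.52, ¬long=1−0.66=0.34; AND[max(0, a+b−1)] → w = 0.00
Rules with consequent 'mid': {R1, R3} → strengths 0.00, 0.22
Aggregate via t-conorm [min(1, a+b)]: 0.22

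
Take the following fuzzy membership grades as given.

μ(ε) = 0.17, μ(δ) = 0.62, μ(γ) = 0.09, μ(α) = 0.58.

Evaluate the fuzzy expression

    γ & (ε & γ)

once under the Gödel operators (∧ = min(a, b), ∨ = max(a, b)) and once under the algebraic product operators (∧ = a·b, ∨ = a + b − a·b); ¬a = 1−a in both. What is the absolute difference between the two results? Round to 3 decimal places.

0.089

Under Gödel:
  ε & γ = min(a, b) on (0.17, 0.09) = 0.09
  γ & (ε & γ) = min(a, b) on (0.09, 0.09) = 0.09
  → value = 0.0900
Under algebraic product:
  ε & γ = a·b on (0.1700, 0.0900) = 0.0153
  γ & (ε & γ) = a·b on (0.0900, 0.0153) = 0.0014
  → value = 0.0014
|0.0900 − 0.0014| = 0.089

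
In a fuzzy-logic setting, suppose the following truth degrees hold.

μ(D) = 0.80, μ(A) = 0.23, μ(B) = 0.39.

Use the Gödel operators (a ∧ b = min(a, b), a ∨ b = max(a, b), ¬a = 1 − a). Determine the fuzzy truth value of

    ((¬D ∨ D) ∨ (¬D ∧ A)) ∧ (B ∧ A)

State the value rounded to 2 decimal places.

¬D = 1 − 0.80 = 0.20
¬D ∨ D = max(a, b) on (0.20, 0.80) = 0.80
¬D = 1 − 0.80 = 0.20
¬D ∧ A = min(a, b) on (0.20, 0.23) = 0.20
(¬D ∨ D) ∨ (¬D ∧ A) = max(a, b) on (0.80, 0.20) = 0.80
B ∧ A = min(a, b) on (0.39, 0.23) = 0.23
((¬D ∨ D) ∨ (¬D ∧ A)) ∧ (B ∧ A) = min(a, b) on (0.80, 0.23) = 0.23

0.23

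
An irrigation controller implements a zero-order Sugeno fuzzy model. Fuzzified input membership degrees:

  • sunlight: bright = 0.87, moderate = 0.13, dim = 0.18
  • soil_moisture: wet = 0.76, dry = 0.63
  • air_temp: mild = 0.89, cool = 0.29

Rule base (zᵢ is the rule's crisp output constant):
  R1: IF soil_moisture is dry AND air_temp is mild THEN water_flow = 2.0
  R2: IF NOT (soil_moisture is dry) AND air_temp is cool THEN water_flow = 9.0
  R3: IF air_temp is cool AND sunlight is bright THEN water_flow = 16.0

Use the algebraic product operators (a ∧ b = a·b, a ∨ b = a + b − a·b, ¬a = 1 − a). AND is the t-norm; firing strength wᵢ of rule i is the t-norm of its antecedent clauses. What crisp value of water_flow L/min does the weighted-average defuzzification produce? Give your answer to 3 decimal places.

R1 (z=2.0): dry=0.63, mild=0.89; AND[a·b] → w = 0.5607
R2 (z=9.0): ¬dry=1−0.63=0.37, cool=0.29; AND[a·b] → w = 0.1073
R3 (z=16.0): cool=0.29, bright=0.87; AND[a·b] → w = 0.2523
Weighted average = (0.5607·2.0 + 0.1073·9.0 + 0.2523·16.0) / (0.5607 + 0.1073 + 0.2523)
  = 6.1239 / 0.9203 = 6.654

6.654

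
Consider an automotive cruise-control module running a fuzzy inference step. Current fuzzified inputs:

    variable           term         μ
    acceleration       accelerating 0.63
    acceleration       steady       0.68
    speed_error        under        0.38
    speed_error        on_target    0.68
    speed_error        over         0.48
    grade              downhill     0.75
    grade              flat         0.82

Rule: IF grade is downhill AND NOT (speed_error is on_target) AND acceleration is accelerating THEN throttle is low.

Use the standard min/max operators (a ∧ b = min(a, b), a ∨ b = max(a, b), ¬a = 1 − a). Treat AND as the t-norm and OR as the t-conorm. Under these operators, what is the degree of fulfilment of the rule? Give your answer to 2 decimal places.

firing strength: downhill=0.75, ¬on_target=1−0.68=0.32, accelerating=0.63; AND[min(a, b)] → w = 0.32

0.32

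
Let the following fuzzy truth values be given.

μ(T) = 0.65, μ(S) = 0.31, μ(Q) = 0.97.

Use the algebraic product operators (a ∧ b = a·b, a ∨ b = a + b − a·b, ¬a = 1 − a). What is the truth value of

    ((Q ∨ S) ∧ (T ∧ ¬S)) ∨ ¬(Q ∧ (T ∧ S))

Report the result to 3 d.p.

Q ∨ S = a + b − a·b on (0.9700, 0.3100) = 0.9793
¬S = 1 − 0.3100 = 0.6900
T ∧ ¬S = a·b on (0.6500, 0.6900) = 0.4485
(Q ∨ S) ∧ (T ∧ ¬S) = a·b on (0.9793, 0.4485) = 0.4392
T ∧ S = a·b on (0.6500, 0.3100) = 0.2015
Q ∧ (T ∧ S) = a·b on (0.9700, 0.2015) = 0.1955
¬(Q ∧ (T ∧ S)) = 1 − 0.1955 = 0.8045
((Q ∨ S) ∧ (T ∧ ¬S)) ∨ ¬(Q ∧ (T ∧ S)) = a + b − a·b on (0.4392, 0.8045) = 0.8904

0.890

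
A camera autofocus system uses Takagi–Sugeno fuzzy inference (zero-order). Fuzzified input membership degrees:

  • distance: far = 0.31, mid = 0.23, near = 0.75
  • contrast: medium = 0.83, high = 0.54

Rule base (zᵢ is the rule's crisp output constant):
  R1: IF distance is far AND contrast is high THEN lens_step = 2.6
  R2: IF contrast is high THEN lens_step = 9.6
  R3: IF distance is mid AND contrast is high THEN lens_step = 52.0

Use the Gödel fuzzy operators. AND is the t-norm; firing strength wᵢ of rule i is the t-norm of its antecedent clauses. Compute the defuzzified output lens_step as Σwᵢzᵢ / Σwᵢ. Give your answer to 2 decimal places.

16.62

R1 (z=2.6): far=0.31, high=0.54; AND[min(a, b)] → w = 0.31
R2 (z=9.6): high=0.54 → w = 0.54
R3 (z=52.0): mid=0.23, high=0.54; AND[min(a, b)] → w = 0.23
Weighted average = (0.31·2.6 + 0.54·9.6 + 0.23·52.0) / (0.31 + 0.54 + 0.23)
  = 17.9500 / 1.0800 = 16.62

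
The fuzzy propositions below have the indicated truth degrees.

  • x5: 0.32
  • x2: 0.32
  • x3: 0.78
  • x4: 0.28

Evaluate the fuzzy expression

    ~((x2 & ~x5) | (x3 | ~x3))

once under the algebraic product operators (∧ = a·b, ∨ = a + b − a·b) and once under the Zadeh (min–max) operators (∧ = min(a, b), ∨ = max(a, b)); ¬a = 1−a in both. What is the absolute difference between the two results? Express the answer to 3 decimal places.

Under algebraic product:
  ~x5 = 1 − 0.3200 = 0.6800
  x2 & ~x5 = a·b on (0.3200, 0.6800) = 0.2176
  ~x3 = 1 − 0.7800 = 0.2200
  x3 | ~x3 = a + b − a·b on (0.7800, 0.2200) = 0.8284
  (x2 & ~x5) | (x3 | ~x3) = a + b − a·b on (0.2176, 0.8284) = 0.8657
  ~((x2 & ~x5) | (x3 | ~x3)) = 1 − 0.8657 = 0.1343
  → value = 0.1343
Under Zadeh (min–max):
  ~x5 = 1 − 0.32 = 0.68
  x2 & ~x5 = min(a, b) on (0.32, 0.68) = 0.32
  ~x3 = 1 − 0.78 = 0.22
  x3 | ~x3 = max(a, b) on (0.78, 0.22) = 0.78
  (x2 & ~x5) | (x3 | ~x3) = max(a, b) on (0.32, 0.78) = 0.78
  ~((x2 & ~x5) | (x3 | ~x3)) = 1 − 0.78 = 0.22
  → value = 0.2200
|0.1343 − 0.2200| = 0.086

0.086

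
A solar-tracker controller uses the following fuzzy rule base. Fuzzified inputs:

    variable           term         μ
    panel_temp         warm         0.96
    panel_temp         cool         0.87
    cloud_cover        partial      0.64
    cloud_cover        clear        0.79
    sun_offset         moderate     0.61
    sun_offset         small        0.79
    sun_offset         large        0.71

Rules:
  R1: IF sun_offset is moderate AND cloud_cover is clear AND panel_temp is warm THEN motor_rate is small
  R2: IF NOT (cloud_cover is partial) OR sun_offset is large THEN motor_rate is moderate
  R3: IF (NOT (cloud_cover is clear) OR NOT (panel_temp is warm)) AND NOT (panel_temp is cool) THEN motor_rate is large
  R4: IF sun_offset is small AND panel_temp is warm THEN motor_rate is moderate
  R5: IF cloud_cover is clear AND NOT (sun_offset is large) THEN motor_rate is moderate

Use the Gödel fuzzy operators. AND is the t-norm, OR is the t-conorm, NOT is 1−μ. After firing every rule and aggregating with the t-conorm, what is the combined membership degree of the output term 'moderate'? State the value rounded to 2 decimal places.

R1: moderate=0.61, clear=0.79, warm=0.96; AND[min(a, b)] → w = 0.61
R2: ¬partial=1−0.64=0.36, large=0.71; OR[max(a, b)] → w = 0.71
R3: (¬clear=1−0.79=0.21 OR ¬warm=1−0.96=0.04) = 0.21; AND[min(a, b)] with ¬cool=1−0.87=0.13 → w = 0.13
R4: small=0.79, warm=0.96; AND[min(a, b)] → w = 0.79
R5: clear=0.79, ¬large=1−0.71=0.29; AND[min(a, b)] → w = 0.29
Rules with consequent 'moderate': {R2, R4, R5} → strengths 0.71, 0.79, 0.29
Aggregate via t-conorm [max(a, b)]: 0.79

0.79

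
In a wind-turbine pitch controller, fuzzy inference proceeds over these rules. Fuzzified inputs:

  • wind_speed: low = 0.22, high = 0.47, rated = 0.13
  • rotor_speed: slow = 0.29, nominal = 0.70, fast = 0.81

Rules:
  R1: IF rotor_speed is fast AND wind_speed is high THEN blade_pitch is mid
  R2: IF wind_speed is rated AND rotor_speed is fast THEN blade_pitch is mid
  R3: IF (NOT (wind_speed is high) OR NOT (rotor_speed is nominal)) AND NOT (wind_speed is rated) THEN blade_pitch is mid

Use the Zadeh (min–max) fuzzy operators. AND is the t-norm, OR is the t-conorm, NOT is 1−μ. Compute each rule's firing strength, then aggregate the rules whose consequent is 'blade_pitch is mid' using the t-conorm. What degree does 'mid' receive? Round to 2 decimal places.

R1: fast=0.81, high=0.47; AND[min(a, b)] → w = 0.47
R2: rated=0.13, fast=0.81; AND[min(a, b)] → w = 0.13
R3: (¬high=1−0.47=0.53 OR ¬nominal=1−0.70=0.30) = 0.53; AND[min(a, b)] with ¬rated=1−0.13=0.87 → w = 0.53
Rules with consequent 'mid': {R1, R2, R3} → strengths 0.47, 0.13, 0.53
Aggregate via t-conorm [max(a, b)]: 0.53

0.53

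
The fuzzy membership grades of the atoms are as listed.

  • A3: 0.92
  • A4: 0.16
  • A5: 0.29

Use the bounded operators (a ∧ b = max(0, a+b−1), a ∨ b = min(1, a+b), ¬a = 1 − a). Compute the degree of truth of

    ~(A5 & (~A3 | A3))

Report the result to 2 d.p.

0.71

~A3 = 1 − 0.92 = 0.08
~A3 | A3 = min(1, a+b) on (0.08, 0.92) = 1.00
A5 & (~A3 | A3) = max(0, a+b−1) on (0.29, 1.00) = 0.29
~(A5 & (~A3 | A3)) = 1 − 0.29 = 0.71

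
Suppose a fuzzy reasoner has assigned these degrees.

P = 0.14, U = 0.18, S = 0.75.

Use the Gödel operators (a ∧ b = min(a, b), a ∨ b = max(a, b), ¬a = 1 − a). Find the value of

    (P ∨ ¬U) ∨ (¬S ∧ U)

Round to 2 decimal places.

0.82

¬U = 1 − 0.18 = 0.82
P ∨ ¬U = max(a, b) on (0.14, 0.82) = 0.82
¬S = 1 − 0.75 = 0.25
¬S ∧ U = min(a, b) on (0.25, 0.18) = 0.18
(P ∨ ¬U) ∨ (¬S ∧ U) = max(a, b) on (0.82, 0.18) = 0.82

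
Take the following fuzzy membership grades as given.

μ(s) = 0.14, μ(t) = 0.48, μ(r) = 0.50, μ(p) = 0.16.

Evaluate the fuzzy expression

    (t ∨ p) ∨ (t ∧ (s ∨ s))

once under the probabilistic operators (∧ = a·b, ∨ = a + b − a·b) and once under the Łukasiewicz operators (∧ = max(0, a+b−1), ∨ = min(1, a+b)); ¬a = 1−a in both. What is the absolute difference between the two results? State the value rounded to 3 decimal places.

0.022

Under probabilistic:
  t ∨ p = a + b − a·b on (0.4800, 0.1600) = 0.5632
  s ∨ s = a + b − a·b on (0.1400, 0.1400) = 0.2604
  t ∧ (s ∨ s) = a·b on (0.4800, 0.2604) = 0.1250
  (t ∨ p) ∨ (t ∧ (s ∨ s)) = a + b − a·b on (0.5632, 0.1250) = 0.6178
  → value = 0.6178
Under Łukasiewicz:
  t ∨ p = min(1, a+b) on (0.48, 0.16) = 0.64
  s ∨ s = min(1, a+b) on (0.14, 0.14) = 0.28
  t ∧ (s ∨ s) = max(0, a+b−1) on (0.48, 0.28) = 0.00
  (t ∨ p) ∨ (t ∧ (s ∨ s)) = min(1, a+b) on (0.64, 0.00) = 0.64
  → value = 0.6400
|0.6178 − 0.6400| = 0.022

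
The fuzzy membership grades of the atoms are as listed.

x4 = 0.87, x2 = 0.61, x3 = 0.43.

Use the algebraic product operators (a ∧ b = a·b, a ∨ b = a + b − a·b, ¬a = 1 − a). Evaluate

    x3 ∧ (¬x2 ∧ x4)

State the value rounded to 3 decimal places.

0.146

¬x2 = 1 − 0.6100 = 0.3900
¬x2 ∧ x4 = a·b on (0.3900, 0.8700) = 0.3393
x3 ∧ (¬x2 ∧ x4) = a·b on (0.4300, 0.3393) = 0.1459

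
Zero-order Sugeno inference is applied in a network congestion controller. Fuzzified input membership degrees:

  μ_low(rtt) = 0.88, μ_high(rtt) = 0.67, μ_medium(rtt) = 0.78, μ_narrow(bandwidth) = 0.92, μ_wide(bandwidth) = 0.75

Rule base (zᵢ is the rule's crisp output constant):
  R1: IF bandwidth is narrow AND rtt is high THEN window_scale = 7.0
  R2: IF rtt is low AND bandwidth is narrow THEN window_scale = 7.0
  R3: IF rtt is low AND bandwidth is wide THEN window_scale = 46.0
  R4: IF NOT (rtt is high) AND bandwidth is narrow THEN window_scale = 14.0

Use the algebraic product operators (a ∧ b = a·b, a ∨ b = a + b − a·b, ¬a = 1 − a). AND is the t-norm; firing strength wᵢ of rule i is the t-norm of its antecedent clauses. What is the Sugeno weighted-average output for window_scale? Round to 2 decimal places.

R1 (z=7.0): narrow=0.92, high=0.67; AND[a·b] → w = 0.6164
R2 (z=7.0): low=0.88, narrow=0.92; AND[a·b] → w = 0.8096
R3 (z=46.0): low=0.88, wide=0.75; AND[a·b] → w = 0.6600
R4 (z=14.0): ¬high=1−0.67=0.33, narrow=0.92; AND[a·b] → w = 0.3036
Weighted average = (0.6164·7.0 + 0.8096·7.0 + 0.6600·46.0 + 0.3036·14.0) / (0.6164 + 0.8096 + 0.6600 + 0.3036)
  = 44.5924 / 2.3896 = 18.66

18.66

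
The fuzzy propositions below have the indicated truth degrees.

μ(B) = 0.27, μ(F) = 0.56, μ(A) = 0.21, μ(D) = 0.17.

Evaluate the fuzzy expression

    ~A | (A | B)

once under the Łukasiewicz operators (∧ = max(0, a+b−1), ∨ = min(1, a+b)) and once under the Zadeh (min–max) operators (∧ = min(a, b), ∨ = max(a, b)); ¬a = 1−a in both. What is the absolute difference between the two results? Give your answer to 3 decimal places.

0.210

Under Łukasiewicz:
  ~A = 1 − 0.21 = 0.79
  A | B = min(1, a+b) on (0.21, 0.27) = 0.48
  ~A | (A | B) = min(1, a+b) on (0.79, 0.48) = 1.00
  → value = 1.0000
Under Zadeh (min–max):
  ~A = 1 − 0.21 = 0.79
  A | B = max(a, b) on (0.21, 0.27) = 0.27
  ~A | (A | B) = max(a, b) on (0.79, 0.27) = 0.79
  → value = 0.7900
|1.0000 − 0.7900| = 0.210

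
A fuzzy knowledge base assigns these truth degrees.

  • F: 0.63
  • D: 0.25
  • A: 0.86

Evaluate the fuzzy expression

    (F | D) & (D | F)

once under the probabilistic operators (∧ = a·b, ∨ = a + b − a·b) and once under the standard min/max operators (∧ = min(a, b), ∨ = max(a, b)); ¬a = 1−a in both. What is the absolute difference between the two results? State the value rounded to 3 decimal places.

Under probabilistic:
  F | D = a + b − a·b on (0.6300, 0.2500) = 0.7225
  D | F = a + b − a·b on (0.2500, 0.6300) = 0.7225
  (F | D) & (D | F) = a·b on (0.7225, 0.7225) = 0.5220
  → value = 0.5220
Under standard min/max:
  F | D = max(a, b) on (0.63, 0.25) = 0.63
  D | F = max(a, b) on (0.25, 0.63) = 0.63
  (F | D) & (D | F) = min(a, b) on (0.63, 0.63) = 0.63
  → value = 0.6300
|0.5220 − 0.6300| = 0.108

0.108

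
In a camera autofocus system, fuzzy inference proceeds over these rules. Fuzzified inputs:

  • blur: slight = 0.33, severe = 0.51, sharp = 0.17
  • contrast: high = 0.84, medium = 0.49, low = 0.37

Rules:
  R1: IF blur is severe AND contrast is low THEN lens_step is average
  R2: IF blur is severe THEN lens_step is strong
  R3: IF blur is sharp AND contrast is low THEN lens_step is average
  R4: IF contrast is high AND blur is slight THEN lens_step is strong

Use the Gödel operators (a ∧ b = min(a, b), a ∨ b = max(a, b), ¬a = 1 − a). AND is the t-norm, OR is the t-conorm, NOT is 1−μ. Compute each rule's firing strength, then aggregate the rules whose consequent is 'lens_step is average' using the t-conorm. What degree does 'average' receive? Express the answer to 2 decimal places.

R1: severe=0.51, low=0.37; AND[min(a, b)] → w = 0.37
R2: severe=0.51 → w = 0.51
R3: sharp=0.17, low=0.37; AND[min(a, b)] → w = 0.17
R4: high=0.84, slight=0.33; AND[min(a, b)] → w = 0.33
Rules with consequent 'average': {R1, R3} → strengths 0.37, 0.17
Aggregate via t-conorm [max(a, b)]: 0.37

0.37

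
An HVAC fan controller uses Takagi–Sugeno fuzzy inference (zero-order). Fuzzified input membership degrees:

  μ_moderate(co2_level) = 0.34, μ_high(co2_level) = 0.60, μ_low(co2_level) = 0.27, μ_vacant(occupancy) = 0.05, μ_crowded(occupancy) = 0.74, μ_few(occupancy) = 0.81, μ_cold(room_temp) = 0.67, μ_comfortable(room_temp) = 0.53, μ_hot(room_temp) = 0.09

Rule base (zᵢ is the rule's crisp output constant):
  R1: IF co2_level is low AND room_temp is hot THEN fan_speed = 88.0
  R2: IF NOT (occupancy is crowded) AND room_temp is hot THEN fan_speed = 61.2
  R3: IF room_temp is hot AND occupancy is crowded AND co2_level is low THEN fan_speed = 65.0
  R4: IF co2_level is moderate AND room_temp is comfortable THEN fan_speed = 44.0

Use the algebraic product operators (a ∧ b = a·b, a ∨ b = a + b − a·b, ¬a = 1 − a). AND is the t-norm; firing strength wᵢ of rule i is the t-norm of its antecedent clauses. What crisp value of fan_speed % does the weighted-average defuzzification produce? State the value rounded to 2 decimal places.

51.52

R1 (z=88.0): low=0.27, hot=0.09; AND[a·b] → w = 0.0243
R2 (z=61.2): ¬crowded=1−0.74=0.26, hot=0.09; AND[a·b] → w = 0.0234
R3 (z=65.0): hot=0.09, crowded=0.74, low=0.27; AND[a·b] → w = 0.0180
R4 (z=44.0): moderate=0.34, comfortable=0.53; AND[a·b] → w = 0.1802
Weighted average = (0.0243·88.0 + 0.0234·61.2 + 0.0180·65.0 + 0.1802·44.0) / (0.0243 + 0.0234 + 0.0180 + 0.1802)
  = 12.6681 / 0.2459 = 51.52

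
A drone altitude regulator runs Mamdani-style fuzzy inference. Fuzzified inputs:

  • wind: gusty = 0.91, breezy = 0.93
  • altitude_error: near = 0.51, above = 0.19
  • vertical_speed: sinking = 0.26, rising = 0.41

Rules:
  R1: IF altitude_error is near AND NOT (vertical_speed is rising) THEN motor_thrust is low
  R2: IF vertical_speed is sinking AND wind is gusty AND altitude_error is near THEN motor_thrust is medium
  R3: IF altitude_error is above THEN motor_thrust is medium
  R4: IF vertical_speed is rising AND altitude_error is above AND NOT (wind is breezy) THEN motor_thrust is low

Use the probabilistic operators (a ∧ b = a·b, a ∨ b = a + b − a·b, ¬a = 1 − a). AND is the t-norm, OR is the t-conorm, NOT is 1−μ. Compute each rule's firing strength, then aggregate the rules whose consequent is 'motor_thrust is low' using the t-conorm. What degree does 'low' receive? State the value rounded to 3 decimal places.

R1: near=0.51, ¬rising=1−0.41=0.59; AND[a·b] → w = 0.3009
R2: sinking=0.26, gusty=0.91, near=0.51; AND[a·b] → w = 0.1207
R3: above=0.19 → w = 0.1900
R4: rising=0.41, above=0.19, ¬breezy=1−0.93=0.07; AND[a·b] → w = 0.0055
Rules with consequent 'low': {R1, R4} → strengths 0.3009, 0.0055
Aggregate via t-conorm [a + b − a·b]: 0.3047

0.305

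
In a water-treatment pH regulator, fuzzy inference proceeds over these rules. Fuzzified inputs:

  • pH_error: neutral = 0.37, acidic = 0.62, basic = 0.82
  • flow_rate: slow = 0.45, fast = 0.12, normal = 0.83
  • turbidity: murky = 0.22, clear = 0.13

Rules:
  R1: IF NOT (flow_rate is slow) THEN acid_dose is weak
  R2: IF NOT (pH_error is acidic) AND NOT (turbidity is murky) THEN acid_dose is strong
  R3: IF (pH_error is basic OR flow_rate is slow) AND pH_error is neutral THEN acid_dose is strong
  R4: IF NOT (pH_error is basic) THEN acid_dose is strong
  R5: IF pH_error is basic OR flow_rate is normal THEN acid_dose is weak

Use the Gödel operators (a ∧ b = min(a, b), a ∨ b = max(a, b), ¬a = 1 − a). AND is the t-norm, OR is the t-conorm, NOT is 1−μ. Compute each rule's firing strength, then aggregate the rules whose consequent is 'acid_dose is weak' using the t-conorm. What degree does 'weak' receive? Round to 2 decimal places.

R1: ¬slow=1−0.45=0.55 → w = 0.55
R2: ¬acidic=1−0.62=0.38, ¬murky=1−0.22=0.78; AND[min(a, b)] → w = 0.38
R3: (basic=0.82 OR slow=0.45) = 0.82; AND[min(a, b)] with neutral=0.37 → w = 0.37
R4: ¬basic=1−0.82=0.18 → w = 0.18
R5: basic=0.82, normal=0.83; OR[max(a, b)] → w = 0.83
Rules with consequent 'weak': {R1, R5} → strengths 0.55, 0.83
Aggregate via t-conorm [max(a, b)]: 0.83

0.83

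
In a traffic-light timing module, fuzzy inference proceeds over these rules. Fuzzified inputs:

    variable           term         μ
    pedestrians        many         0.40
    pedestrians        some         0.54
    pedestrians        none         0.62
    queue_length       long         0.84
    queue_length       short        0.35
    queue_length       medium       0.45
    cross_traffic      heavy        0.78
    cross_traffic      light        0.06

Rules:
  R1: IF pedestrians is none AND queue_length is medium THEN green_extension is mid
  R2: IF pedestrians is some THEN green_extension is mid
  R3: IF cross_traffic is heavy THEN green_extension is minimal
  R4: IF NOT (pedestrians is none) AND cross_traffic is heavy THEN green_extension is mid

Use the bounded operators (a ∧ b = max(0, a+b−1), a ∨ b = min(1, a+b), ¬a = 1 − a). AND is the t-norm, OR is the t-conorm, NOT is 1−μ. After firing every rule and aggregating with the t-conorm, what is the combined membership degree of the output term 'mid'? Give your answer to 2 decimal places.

0.77

R1: none=0.62, medium=0.45; AND[max(0, a+b−1)] → w = 0.07
R2: some=0.54 → w = 0.54
R3: heavy=0.78 → w = 0.78
R4: ¬none=1−0.62=0.38, heavy=0.78; AND[max(0, a+b−1)] → w = 0.16
Rules with consequent 'mid': {R1, R2, R4} → strengths 0.07, 0.54, 0.16
Aggregate via t-conorm [min(1, a+b)]: 0.77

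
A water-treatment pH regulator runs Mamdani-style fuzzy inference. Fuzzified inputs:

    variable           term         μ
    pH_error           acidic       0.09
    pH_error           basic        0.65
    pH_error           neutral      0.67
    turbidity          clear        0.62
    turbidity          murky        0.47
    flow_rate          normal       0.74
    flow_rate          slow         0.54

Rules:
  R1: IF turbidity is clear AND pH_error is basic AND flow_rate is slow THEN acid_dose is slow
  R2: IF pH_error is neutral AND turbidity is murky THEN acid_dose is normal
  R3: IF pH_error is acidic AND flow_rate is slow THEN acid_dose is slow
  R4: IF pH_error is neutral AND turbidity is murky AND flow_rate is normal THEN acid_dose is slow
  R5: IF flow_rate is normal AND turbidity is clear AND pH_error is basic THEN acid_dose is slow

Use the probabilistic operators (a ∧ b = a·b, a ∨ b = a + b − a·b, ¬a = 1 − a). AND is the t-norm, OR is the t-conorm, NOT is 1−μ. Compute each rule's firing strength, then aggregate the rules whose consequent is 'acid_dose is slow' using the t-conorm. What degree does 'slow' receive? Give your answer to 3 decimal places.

0.599

R1: clear=0.62, basic=0.65, slow=0.54; AND[a·b] → w = 0.2176
R2: neutral=0.67, murky=0.47; AND[a·b] → w = 0.3149
R3: acidic=0.09, slow=0.54; AND[a·b] → w = 0.0486
R4: neutral=0.67, murky=0.47, normal=0.74; AND[a·b] → w = 0.2330
R5: normal=0.74, clear=0.62, basic=0.65; AND[a·b] → w = 0.2982
Rules with consequent 'slow': {R1, R3, R4, R5} → strengths 0.2176, 0.0486, 0.2330, 0.2982
Aggregate via t-conorm [a + b − a·b]: 0.5994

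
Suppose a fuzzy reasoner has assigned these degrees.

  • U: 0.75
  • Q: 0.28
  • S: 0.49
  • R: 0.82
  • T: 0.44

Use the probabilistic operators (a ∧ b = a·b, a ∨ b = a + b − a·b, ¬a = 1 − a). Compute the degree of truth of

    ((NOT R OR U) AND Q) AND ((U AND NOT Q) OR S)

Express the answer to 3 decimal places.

0.170

NOT R = 1 − 0.8200 = 0.1800
NOT R OR U = a + b − a·b on (0.1800, 0.7500) = 0.7950
(NOT R OR U) AND Q = a·b on (0.7950, 0.2800) = 0.2226
NOT Q = 1 − 0.2800 = 0.7200
U AND NOT Q = a·b on (0.7500, 0.7200) = 0.5400
(U AND NOT Q) OR S = a + b − a·b on (0.5400, 0.4900) = 0.7654
((NOT R OR U) AND Q) AND ((U AND NOT Q) OR S) = a·b on (0.2226, 0.7654) = 0.1704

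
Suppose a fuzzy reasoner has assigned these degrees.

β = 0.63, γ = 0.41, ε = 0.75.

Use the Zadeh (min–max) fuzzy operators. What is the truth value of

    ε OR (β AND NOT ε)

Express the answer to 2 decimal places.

NOT ε = 1 − 0.75 = 0.25
β AND NOT ε = min(a, b) on (0.63, 0.25) = 0.25
ε OR (β AND NOT ε) = max(a, b) on (0.75, 0.25) = 0.75

0.75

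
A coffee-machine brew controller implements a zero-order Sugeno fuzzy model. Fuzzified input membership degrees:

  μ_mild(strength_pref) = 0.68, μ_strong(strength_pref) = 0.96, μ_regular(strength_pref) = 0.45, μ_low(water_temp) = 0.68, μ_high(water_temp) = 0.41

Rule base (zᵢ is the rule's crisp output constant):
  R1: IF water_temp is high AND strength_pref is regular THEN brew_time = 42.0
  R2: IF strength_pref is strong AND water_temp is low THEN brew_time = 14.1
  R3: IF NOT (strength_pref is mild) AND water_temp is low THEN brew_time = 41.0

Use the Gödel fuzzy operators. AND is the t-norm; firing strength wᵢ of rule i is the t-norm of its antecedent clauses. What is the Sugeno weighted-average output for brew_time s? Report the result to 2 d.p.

28.32

R1 (z=42.0): high=0.41, regular=0.45; AND[min(a, b)] → w = 0.41
R2 (z=14.1): strong=0.96, low=0.68; AND[min(a, b)] → w = 0.68
R3 (z=41.0): ¬mild=1−0.68=0.32, low=0.68; AND[min(a, b)] → w = 0.32
Weighted average = (0.41·42.0 + 0.68·14.1 + 0.32·41.0) / (0.41 + 0.68 + 0.32)
  = 39.9280 / 1.4100 = 28.32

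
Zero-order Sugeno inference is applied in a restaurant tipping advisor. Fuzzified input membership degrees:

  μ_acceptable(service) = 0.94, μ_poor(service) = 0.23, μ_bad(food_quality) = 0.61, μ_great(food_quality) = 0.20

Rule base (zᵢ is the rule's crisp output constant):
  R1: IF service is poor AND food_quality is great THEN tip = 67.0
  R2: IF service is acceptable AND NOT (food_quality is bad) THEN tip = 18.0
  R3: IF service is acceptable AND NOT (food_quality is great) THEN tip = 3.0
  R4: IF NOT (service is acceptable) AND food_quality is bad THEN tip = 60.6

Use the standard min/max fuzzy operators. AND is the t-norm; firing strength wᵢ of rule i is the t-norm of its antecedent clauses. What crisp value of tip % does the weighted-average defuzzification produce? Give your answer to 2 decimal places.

R1 (z=67.0): poor=0.23, great=0.20; AND[min(a, b)] → w = 0.20
R2 (z=18.0): acceptable=0.94, ¬bad=1−0.61=0.39; AND[min(a, b)] → w = 0.39
R3 (z=3.0): acceptable=0.94, ¬great=1−0.20=0.80; AND[min(a, b)] → w = 0.80
R4 (z=60.6): ¬acceptable=1−0.94=0.06, bad=0.61; AND[min(a, b)] → w = 0.06
Weighted average = (0.20·67.0 + 0.39·18.0 + 0.80·3.0 + 0.06·60.6) / (0.20 + 0.39 + 0.80 + 0.06)
  = 26.4560 / 1.4500 = 18.25

18.25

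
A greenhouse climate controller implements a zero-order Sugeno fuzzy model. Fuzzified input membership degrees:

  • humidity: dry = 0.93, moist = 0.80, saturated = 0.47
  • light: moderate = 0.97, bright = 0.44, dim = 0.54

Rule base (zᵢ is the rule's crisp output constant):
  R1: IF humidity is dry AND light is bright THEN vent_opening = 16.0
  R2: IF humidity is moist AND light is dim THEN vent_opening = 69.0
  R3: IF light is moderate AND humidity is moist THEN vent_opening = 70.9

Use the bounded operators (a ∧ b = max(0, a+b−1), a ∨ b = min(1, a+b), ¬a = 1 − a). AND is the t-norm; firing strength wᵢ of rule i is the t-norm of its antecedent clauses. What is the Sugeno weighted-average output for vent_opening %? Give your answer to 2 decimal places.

56.74

R1 (z=16.0): dry=0.93, bright=0.44; AND[max(0, a+b−1)] → w = 0.37
R2 (z=69.0): moist=0.80, dim=0.54; AND[max(0, a+b−1)] → w = 0.34
R3 (z=70.9): moderate=0.97, moist=0.80; AND[max(0, a+b−1)] → w = 0.77
Weighted average = (0.37·16.0 + 0.34·69.0 + 0.77·70.9) / (0.37 + 0.34 + 0.77)
  = 83.9730 / 1.4800 = 56.74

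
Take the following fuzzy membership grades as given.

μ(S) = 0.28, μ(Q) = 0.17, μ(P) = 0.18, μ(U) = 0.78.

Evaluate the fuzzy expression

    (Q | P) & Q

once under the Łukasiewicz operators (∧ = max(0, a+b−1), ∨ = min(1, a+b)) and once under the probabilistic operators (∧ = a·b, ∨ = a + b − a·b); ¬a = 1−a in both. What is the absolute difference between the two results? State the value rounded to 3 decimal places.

Under Łukasiewicz:
  Q | P = min(1, a+b) on (0.17, 0.18) = 0.35
  (Q | P) & Q = max(0, a+b−1) on (0.35, 0.17) = 0.00
  → value = 0.0000
Under probabilistic:
  Q | P = a + b − a·b on (0.1700, 0.1800) = 0.3194
  (Q | P) & Q = a·b on (0.3194, 0.1700) = 0.0543
  → value = 0.0543
|0.0000 − 0.0543| = 0.054

0.054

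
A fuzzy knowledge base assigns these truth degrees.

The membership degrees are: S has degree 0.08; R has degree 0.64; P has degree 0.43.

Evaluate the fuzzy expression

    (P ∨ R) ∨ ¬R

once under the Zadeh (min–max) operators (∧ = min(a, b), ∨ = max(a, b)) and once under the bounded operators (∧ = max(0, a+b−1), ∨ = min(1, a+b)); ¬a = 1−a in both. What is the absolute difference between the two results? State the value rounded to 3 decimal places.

0.360

Under Zadeh (min–max):
  P ∨ R = max(a, b) on (0.43, 0.64) = 0.64
  ¬R = 1 − 0.64 = 0.36
  (P ∨ R) ∨ ¬R = max(a, b) on (0.64, 0.36) = 0.64
  → value = 0.6400
Under bounded:
  P ∨ R = min(1, a+b) on (0.43, 0.64) = 1.00
  ¬R = 1 − 0.64 = 0.36
  (P ∨ R) ∨ ¬R = min(1, a+b) on (1.00, 0.36) = 1.00
  → value = 1.0000
|0.6400 − 1.0000| = 0.360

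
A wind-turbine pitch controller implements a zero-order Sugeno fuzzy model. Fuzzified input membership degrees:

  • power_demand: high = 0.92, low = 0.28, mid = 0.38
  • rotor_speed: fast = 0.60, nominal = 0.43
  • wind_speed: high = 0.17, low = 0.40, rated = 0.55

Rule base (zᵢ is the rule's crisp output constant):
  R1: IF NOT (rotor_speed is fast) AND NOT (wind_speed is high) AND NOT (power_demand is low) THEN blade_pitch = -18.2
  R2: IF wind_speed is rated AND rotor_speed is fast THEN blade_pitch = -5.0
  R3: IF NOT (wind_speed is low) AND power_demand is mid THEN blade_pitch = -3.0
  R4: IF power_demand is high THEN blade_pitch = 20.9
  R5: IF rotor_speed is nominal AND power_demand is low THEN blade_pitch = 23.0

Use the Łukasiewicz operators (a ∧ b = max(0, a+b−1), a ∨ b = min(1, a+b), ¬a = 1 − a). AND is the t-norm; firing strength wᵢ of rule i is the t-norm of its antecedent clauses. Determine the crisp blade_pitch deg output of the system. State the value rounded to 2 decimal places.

R1 (z=-18.2): ¬fast=1−0.60=0.40, ¬high=1−0.17=0.83, ¬low=1−0.28=0.72; AND[max(0, a+b−1)] → w = 0.00
R2 (z=-5.0): rated=0.55, fast=0.60; AND[max(0, a+b−1)] → w = 0.15
R3 (z=-3.0): ¬low=1−0.40=0.60, mid=0.38; AND[max(0, a+b−1)] → w = 0.00
R4 (z=20.9): high=0.92 → w = 0.92
R5 (z=23.0): nominal=0.43, low=0.28; AND[max(0, a+b−1)] → w = 0.00
Weighted average = (0.00·-18.2 + 0.15·-5.0 + 0.00·-3.0 + 0.92·20.9 + 0.00·23.0) / (0.00 + 0.15 + 0.00 + 0.92 + 0.00)
  = 18.4780 / 1.0700 = 17.27

17.27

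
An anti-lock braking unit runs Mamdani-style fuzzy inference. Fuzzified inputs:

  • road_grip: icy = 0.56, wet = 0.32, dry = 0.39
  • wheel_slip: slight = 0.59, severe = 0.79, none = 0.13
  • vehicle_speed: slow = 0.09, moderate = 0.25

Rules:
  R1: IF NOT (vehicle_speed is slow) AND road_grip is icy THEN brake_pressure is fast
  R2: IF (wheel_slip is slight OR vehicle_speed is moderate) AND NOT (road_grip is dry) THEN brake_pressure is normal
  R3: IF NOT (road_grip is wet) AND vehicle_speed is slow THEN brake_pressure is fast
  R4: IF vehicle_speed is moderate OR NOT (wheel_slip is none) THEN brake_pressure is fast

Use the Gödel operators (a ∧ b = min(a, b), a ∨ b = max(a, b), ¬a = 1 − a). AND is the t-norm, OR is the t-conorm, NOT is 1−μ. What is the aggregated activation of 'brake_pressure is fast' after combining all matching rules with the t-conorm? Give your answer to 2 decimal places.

R1: ¬slow=1−0.09=0.91, icy=0.56; AND[min(a, b)] → w = 0.56
R2: (slight=0.59 OR moderate=0.25) = 0.59; AND[min(a, b)] with ¬dry=1−0.39=0.61 → w = 0.59
R3: ¬wet=1−0.32=0.68, slow=0.09; AND[min(a, b)] → w = 0.09
R4: moderate=0.25, ¬none=1−0.13=0.87; OR[max(a, b)] → w = 0.87
Rules with consequent 'fast': {R1, R3, R4} → strengths 0.56, 0.09, 0.87
Aggregate via t-conorm [max(a, b)]: 0.87

0.87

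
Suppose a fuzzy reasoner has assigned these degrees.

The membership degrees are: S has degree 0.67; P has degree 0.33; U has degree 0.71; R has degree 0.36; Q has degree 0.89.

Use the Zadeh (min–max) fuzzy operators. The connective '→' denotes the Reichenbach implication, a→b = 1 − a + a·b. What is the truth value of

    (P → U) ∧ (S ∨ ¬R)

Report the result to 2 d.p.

0.67

P → U  [Reichenbach: 1 − a + a·b] with a=0.33, b=0.71 → 0.90
¬R = 1 − 0.36 = 0.64
S ∨ ¬R = max(a, b) on (0.67, 0.64) = 0.67
(P → U) ∧ (S ∨ ¬R) = min(a, b) on (0.90, 0.67) = 0.67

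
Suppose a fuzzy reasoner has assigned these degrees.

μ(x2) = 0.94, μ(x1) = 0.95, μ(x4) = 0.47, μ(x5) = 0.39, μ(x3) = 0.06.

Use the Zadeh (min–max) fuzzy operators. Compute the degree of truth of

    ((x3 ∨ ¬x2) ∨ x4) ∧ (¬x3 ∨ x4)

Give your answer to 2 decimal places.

0.47

¬x2 = 1 − 0.94 = 0.06
x3 ∨ ¬x2 = max(a, b) on (0.06, 0.06) = 0.06
(x3 ∨ ¬x2) ∨ x4 = max(a, b) on (0.06, 0.47) = 0.47
¬x3 = 1 − 0.06 = 0.94
¬x3 ∨ x4 = max(a, b) on (0.94, 0.47) = 0.94
((x3 ∨ ¬x2) ∨ x4) ∧ (¬x3 ∨ x4) = min(a, b) on (0.47, 0.94) = 0.47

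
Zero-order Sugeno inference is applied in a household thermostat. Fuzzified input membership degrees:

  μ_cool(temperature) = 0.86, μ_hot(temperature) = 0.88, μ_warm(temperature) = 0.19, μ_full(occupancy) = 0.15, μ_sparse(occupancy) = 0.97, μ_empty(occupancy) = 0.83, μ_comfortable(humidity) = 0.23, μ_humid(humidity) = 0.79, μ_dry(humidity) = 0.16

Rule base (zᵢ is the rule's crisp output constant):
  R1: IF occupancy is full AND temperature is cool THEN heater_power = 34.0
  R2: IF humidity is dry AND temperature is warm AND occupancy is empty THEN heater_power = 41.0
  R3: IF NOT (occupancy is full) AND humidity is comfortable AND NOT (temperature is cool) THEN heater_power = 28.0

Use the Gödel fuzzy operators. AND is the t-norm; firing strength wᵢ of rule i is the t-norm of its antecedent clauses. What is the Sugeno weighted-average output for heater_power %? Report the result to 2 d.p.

R1 (z=34.0): full=0.15, cool=0.86; AND[min(a, b)] → w = 0.15
R2 (z=41.0): dry=0.16, warm=0.19, empty=0.83; AND[min(a, b)] → w = 0.16
R3 (z=28.0): ¬full=1−0.15=0.85, comfortable=0.23, ¬cool=1−0.86=0.14; AND[min(a, b)] → w = 0.14
Weighted average = (0.15·34.0 + 0.16·41.0 + 0.14·28.0) / (0.15 + 0.16 + 0.14)
  = 15.5800 / 0.4500 = 34.62

34.62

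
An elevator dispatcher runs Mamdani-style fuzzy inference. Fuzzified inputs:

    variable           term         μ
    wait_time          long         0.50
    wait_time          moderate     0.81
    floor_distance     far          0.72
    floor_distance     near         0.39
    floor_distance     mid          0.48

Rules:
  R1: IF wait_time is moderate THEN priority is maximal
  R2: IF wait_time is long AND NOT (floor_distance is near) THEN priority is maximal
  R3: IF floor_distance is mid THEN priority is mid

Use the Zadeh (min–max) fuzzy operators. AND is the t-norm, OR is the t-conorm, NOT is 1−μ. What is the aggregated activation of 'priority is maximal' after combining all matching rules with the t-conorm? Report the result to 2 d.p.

0.81

R1: moderate=0.81 → w = 0.81
R2: long=0.50, ¬near=1−0.39=0.61; AND[min(a, b)] → w = 0.50
R3: mid=0.48 → w = 0.48
Rules with consequent 'maximal': {R1, R2} → strengths 0.81, 0.50
Aggregate via t-conorm [max(a, b)]: 0.81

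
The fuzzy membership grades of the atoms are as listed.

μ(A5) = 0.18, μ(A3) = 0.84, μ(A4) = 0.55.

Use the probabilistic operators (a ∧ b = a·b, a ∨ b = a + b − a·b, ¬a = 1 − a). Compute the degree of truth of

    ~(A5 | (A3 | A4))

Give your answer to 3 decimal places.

0.059

A3 | A4 = a + b − a·b on (0.8400, 0.5500) = 0.9280
A5 | (A3 | A4) = a + b − a·b on (0.1800, 0.9280) = 0.9410
~(A5 | (A3 | A4)) = 1 − 0.9410 = 0.0590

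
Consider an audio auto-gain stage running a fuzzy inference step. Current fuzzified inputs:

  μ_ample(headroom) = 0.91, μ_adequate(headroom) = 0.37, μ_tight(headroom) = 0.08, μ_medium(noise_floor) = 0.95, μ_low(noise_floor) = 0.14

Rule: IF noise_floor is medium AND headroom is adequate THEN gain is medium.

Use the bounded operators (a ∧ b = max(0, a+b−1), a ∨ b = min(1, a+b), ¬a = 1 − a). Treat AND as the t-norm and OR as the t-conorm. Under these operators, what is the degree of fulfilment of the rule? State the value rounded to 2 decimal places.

firing strength: medium=0.95, adequate=0.37; AND[max(0, a+b−1)] → w = 0.32

0.32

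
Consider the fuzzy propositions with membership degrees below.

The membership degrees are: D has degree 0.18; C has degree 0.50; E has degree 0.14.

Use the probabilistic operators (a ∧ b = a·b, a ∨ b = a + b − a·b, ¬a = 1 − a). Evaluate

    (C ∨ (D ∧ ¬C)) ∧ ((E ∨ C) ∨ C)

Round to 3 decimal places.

0.428

¬C = 1 − 0.5000 = 0.5000
D ∧ ¬C = a·b on (0.1800, 0.5000) = 0.0900
C ∨ (D ∧ ¬C) = a + b − a·b on (0.5000, 0.0900) = 0.5450
E ∨ C = a + b − a·b on (0.1400, 0.5000) = 0.5700
(E ∨ C) ∨ C = a + b − a·b on (0.5700, 0.5000) = 0.7850
(C ∨ (D ∧ ¬C)) ∧ ((E ∨ C) ∨ C) = a·b on (0.5450, 0.7850) = 0.4278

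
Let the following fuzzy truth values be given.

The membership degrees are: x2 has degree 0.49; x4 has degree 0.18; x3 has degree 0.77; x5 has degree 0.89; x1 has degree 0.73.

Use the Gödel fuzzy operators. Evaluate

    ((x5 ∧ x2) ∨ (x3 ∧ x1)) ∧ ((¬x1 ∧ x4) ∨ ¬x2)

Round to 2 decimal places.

0.51

x5 ∧ x2 = min(a, b) on (0.89, 0.49) = 0.49
x3 ∧ x1 = min(a, b) on (0.77, 0.73) = 0.73
(x5 ∧ x2) ∨ (x3 ∧ x1) = max(a, b) on (0.49, 0.73) = 0.73
¬x1 = 1 − 0.73 = 0.27
¬x1 ∧ x4 = min(a, b) on (0.27, 0.18) = 0.18
¬x2 = 1 − 0.49 = 0.51
(¬x1 ∧ x4) ∨ ¬x2 = max(a, b) on (0.18, 0.51) = 0.51
((x5 ∧ x2) ∨ (x3 ∧ x1)) ∧ ((¬x1 ∧ x4) ∨ ¬x2) = min(a, b) on (0.73, 0.51) = 0.51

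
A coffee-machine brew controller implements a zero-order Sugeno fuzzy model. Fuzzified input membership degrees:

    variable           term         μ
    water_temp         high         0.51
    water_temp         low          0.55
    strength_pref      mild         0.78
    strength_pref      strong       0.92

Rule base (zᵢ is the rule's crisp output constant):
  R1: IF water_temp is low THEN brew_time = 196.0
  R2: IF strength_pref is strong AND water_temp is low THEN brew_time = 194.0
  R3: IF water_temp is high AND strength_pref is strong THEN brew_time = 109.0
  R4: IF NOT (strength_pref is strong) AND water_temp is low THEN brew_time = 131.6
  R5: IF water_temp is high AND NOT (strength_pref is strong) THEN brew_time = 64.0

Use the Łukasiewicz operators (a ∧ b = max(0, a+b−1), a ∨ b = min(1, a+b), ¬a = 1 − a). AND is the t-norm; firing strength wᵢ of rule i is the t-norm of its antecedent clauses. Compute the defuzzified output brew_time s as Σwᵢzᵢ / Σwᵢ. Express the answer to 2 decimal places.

169.55

R1 (z=196.0): low=0.55 → w = 0.55
R2 (z=194.0): strong=0.92, low=0.55; AND[max(0, a+b−1)] → w = 0.47
R3 (z=109.0): high=0.51, strong=0.92; AND[max(0, a+b−1)] → w = 0.43
R4 (z=131.6): ¬strong=1−0.92=0.08, low=0.55; AND[max(0, a+b−1)] → w = 0.00
R5 (z=64.0): high=0.51, ¬strong=1−0.92=0.08; AND[max(0, a+b−1)] → w = 0.00
Weighted average = (0.55·196.0 + 0.47·194.0 + 0.43·109.0 + 0.00·131.6 + 0.00·64.0) / (0.55 + 0.47 + 0.43 + 0.00 + 0.00)
  = 245.8500 / 1.4500 = 169.55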